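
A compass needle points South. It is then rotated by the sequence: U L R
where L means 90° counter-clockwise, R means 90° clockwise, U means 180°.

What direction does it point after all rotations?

Answer: Final heading: North

Derivation:
Start: South
  U (U-turn (180°)) -> North
  L (left (90° counter-clockwise)) -> West
  R (right (90° clockwise)) -> North
Final: North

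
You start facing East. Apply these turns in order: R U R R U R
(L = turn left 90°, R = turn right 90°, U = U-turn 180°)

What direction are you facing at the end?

Answer: Final heading: East

Derivation:
Start: East
  R (right (90° clockwise)) -> South
  U (U-turn (180°)) -> North
  R (right (90° clockwise)) -> East
  R (right (90° clockwise)) -> South
  U (U-turn (180°)) -> North
  R (right (90° clockwise)) -> East
Final: East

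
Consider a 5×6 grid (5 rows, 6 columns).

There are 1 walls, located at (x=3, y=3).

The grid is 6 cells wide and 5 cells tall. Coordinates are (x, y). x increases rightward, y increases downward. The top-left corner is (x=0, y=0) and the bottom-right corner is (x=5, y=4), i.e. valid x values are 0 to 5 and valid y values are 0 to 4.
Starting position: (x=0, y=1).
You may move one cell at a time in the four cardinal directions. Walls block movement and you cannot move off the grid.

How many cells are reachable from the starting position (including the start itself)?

Answer: Reachable cells: 29

Derivation:
BFS flood-fill from (x=0, y=1):
  Distance 0: (x=0, y=1)
  Distance 1: (x=0, y=0), (x=1, y=1), (x=0, y=2)
  Distance 2: (x=1, y=0), (x=2, y=1), (x=1, y=2), (x=0, y=3)
  Distance 3: (x=2, y=0), (x=3, y=1), (x=2, y=2), (x=1, y=3), (x=0, y=4)
  Distance 4: (x=3, y=0), (x=4, y=1), (x=3, y=2), (x=2, y=3), (x=1, y=4)
  Distance 5: (x=4, y=0), (x=5, y=1), (x=4, y=2), (x=2, y=4)
  Distance 6: (x=5, y=0), (x=5, y=2), (x=4, y=3), (x=3, y=4)
  Distance 7: (x=5, y=3), (x=4, y=4)
  Distance 8: (x=5, y=4)
Total reachable: 29 (grid has 29 open cells total)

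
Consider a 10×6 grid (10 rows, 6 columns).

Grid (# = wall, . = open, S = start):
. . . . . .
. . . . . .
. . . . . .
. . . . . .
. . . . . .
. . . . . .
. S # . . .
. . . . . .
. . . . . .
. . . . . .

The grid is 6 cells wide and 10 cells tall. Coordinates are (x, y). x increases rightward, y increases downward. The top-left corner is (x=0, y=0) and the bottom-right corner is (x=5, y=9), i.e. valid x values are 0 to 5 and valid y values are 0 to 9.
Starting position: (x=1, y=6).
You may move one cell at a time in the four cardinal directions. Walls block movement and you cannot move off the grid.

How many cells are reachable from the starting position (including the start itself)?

BFS flood-fill from (x=1, y=6):
  Distance 0: (x=1, y=6)
  Distance 1: (x=1, y=5), (x=0, y=6), (x=1, y=7)
  Distance 2: (x=1, y=4), (x=0, y=5), (x=2, y=5), (x=0, y=7), (x=2, y=7), (x=1, y=8)
  Distance 3: (x=1, y=3), (x=0, y=4), (x=2, y=4), (x=3, y=5), (x=3, y=7), (x=0, y=8), (x=2, y=8), (x=1, y=9)
  Distance 4: (x=1, y=2), (x=0, y=3), (x=2, y=3), (x=3, y=4), (x=4, y=5), (x=3, y=6), (x=4, y=7), (x=3, y=8), (x=0, y=9), (x=2, y=9)
  Distance 5: (x=1, y=1), (x=0, y=2), (x=2, y=2), (x=3, y=3), (x=4, y=4), (x=5, y=5), (x=4, y=6), (x=5, y=7), (x=4, y=8), (x=3, y=9)
  Distance 6: (x=1, y=0), (x=0, y=1), (x=2, y=1), (x=3, y=2), (x=4, y=3), (x=5, y=4), (x=5, y=6), (x=5, y=8), (x=4, y=9)
  Distance 7: (x=0, y=0), (x=2, y=0), (x=3, y=1), (x=4, y=2), (x=5, y=3), (x=5, y=9)
  Distance 8: (x=3, y=0), (x=4, y=1), (x=5, y=2)
  Distance 9: (x=4, y=0), (x=5, y=1)
  Distance 10: (x=5, y=0)
Total reachable: 59 (grid has 59 open cells total)

Answer: Reachable cells: 59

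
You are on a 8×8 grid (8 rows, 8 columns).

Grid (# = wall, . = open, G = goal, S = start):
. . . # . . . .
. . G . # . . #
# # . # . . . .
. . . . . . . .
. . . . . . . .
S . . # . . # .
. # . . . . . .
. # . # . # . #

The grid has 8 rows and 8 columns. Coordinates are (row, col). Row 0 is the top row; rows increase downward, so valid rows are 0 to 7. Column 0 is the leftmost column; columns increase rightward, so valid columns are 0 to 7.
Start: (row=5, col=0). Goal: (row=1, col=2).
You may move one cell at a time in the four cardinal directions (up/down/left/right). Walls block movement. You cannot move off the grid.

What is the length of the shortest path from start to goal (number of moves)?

Answer: Shortest path length: 6

Derivation:
BFS from (row=5, col=0) until reaching (row=1, col=2):
  Distance 0: (row=5, col=0)
  Distance 1: (row=4, col=0), (row=5, col=1), (row=6, col=0)
  Distance 2: (row=3, col=0), (row=4, col=1), (row=5, col=2), (row=7, col=0)
  Distance 3: (row=3, col=1), (row=4, col=2), (row=6, col=2)
  Distance 4: (row=3, col=2), (row=4, col=3), (row=6, col=3), (row=7, col=2)
  Distance 5: (row=2, col=2), (row=3, col=3), (row=4, col=4), (row=6, col=4)
  Distance 6: (row=1, col=2), (row=3, col=4), (row=4, col=5), (row=5, col=4), (row=6, col=5), (row=7, col=4)  <- goal reached here
One shortest path (6 moves): (row=5, col=0) -> (row=5, col=1) -> (row=5, col=2) -> (row=4, col=2) -> (row=3, col=2) -> (row=2, col=2) -> (row=1, col=2)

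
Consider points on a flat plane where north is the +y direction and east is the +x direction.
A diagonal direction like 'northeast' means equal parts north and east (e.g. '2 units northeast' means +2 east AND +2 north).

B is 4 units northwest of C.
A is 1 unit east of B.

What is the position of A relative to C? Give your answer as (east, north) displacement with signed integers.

Place C at the origin (east=0, north=0).
  B is 4 units northwest of C: delta (east=-4, north=+4); B at (east=-4, north=4).
  A is 1 unit east of B: delta (east=+1, north=+0); A at (east=-3, north=4).
Therefore A relative to C: (east=-3, north=4).

Answer: A is at (east=-3, north=4) relative to C.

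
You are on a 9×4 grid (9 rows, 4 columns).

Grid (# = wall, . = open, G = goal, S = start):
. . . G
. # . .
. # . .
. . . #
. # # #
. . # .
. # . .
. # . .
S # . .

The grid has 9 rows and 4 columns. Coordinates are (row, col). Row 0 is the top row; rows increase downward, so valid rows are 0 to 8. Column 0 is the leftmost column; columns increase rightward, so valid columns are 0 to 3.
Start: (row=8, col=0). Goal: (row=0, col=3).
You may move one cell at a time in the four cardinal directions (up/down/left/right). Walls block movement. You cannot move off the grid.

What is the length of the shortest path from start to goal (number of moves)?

BFS from (row=8, col=0) until reaching (row=0, col=3):
  Distance 0: (row=8, col=0)
  Distance 1: (row=7, col=0)
  Distance 2: (row=6, col=0)
  Distance 3: (row=5, col=0)
  Distance 4: (row=4, col=0), (row=5, col=1)
  Distance 5: (row=3, col=0)
  Distance 6: (row=2, col=0), (row=3, col=1)
  Distance 7: (row=1, col=0), (row=3, col=2)
  Distance 8: (row=0, col=0), (row=2, col=2)
  Distance 9: (row=0, col=1), (row=1, col=2), (row=2, col=3)
  Distance 10: (row=0, col=2), (row=1, col=3)
  Distance 11: (row=0, col=3)  <- goal reached here
One shortest path (11 moves): (row=8, col=0) -> (row=7, col=0) -> (row=6, col=0) -> (row=5, col=0) -> (row=4, col=0) -> (row=3, col=0) -> (row=3, col=1) -> (row=3, col=2) -> (row=2, col=2) -> (row=2, col=3) -> (row=1, col=3) -> (row=0, col=3)

Answer: Shortest path length: 11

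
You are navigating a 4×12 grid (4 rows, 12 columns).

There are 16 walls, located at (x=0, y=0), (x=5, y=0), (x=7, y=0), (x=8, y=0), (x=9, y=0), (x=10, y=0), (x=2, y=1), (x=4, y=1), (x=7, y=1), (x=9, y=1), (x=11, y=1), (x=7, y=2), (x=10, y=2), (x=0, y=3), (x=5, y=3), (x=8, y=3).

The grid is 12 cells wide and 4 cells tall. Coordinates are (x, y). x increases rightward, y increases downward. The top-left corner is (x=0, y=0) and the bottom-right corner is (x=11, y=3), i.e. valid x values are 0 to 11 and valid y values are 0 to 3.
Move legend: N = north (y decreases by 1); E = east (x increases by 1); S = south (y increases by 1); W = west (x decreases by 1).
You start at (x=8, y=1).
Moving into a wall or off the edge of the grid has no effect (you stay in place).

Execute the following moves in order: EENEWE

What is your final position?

Answer: Final position: (x=8, y=1)

Derivation:
Start: (x=8, y=1)
  E (east): blocked, stay at (x=8, y=1)
  E (east): blocked, stay at (x=8, y=1)
  N (north): blocked, stay at (x=8, y=1)
  E (east): blocked, stay at (x=8, y=1)
  W (west): blocked, stay at (x=8, y=1)
  E (east): blocked, stay at (x=8, y=1)
Final: (x=8, y=1)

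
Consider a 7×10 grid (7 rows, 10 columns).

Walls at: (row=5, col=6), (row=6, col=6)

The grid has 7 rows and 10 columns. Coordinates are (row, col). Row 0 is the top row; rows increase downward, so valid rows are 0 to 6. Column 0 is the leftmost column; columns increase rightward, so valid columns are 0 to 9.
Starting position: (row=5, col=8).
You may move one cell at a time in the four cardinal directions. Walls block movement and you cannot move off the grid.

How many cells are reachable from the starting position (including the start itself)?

Answer: Reachable cells: 68

Derivation:
BFS flood-fill from (row=5, col=8):
  Distance 0: (row=5, col=8)
  Distance 1: (row=4, col=8), (row=5, col=7), (row=5, col=9), (row=6, col=8)
  Distance 2: (row=3, col=8), (row=4, col=7), (row=4, col=9), (row=6, col=7), (row=6, col=9)
  Distance 3: (row=2, col=8), (row=3, col=7), (row=3, col=9), (row=4, col=6)
  Distance 4: (row=1, col=8), (row=2, col=7), (row=2, col=9), (row=3, col=6), (row=4, col=5)
  Distance 5: (row=0, col=8), (row=1, col=7), (row=1, col=9), (row=2, col=6), (row=3, col=5), (row=4, col=4), (row=5, col=5)
  Distance 6: (row=0, col=7), (row=0, col=9), (row=1, col=6), (row=2, col=5), (row=3, col=4), (row=4, col=3), (row=5, col=4), (row=6, col=5)
  Distance 7: (row=0, col=6), (row=1, col=5), (row=2, col=4), (row=3, col=3), (row=4, col=2), (row=5, col=3), (row=6, col=4)
  Distance 8: (row=0, col=5), (row=1, col=4), (row=2, col=3), (row=3, col=2), (row=4, col=1), (row=5, col=2), (row=6, col=3)
  Distance 9: (row=0, col=4), (row=1, col=3), (row=2, col=2), (row=3, col=1), (row=4, col=0), (row=5, col=1), (row=6, col=2)
  Distance 10: (row=0, col=3), (row=1, col=2), (row=2, col=1), (row=3, col=0), (row=5, col=0), (row=6, col=1)
  Distance 11: (row=0, col=2), (row=1, col=1), (row=2, col=0), (row=6, col=0)
  Distance 12: (row=0, col=1), (row=1, col=0)
  Distance 13: (row=0, col=0)
Total reachable: 68 (grid has 68 open cells total)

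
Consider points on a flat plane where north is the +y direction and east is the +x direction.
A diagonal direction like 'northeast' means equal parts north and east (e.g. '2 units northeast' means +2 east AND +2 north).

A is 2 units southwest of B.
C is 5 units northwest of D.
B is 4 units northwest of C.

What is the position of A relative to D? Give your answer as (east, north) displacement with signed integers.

Place D at the origin (east=0, north=0).
  C is 5 units northwest of D: delta (east=-5, north=+5); C at (east=-5, north=5).
  B is 4 units northwest of C: delta (east=-4, north=+4); B at (east=-9, north=9).
  A is 2 units southwest of B: delta (east=-2, north=-2); A at (east=-11, north=7).
Therefore A relative to D: (east=-11, north=7).

Answer: A is at (east=-11, north=7) relative to D.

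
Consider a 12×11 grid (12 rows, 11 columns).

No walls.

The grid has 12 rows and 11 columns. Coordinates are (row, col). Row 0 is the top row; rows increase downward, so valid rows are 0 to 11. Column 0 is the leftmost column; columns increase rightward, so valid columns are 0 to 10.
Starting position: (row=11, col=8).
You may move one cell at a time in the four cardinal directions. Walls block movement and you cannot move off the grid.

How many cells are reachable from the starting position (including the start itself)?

BFS flood-fill from (row=11, col=8):
  Distance 0: (row=11, col=8)
  Distance 1: (row=10, col=8), (row=11, col=7), (row=11, col=9)
  Distance 2: (row=9, col=8), (row=10, col=7), (row=10, col=9), (row=11, col=6), (row=11, col=10)
  Distance 3: (row=8, col=8), (row=9, col=7), (row=9, col=9), (row=10, col=6), (row=10, col=10), (row=11, col=5)
  Distance 4: (row=7, col=8), (row=8, col=7), (row=8, col=9), (row=9, col=6), (row=9, col=10), (row=10, col=5), (row=11, col=4)
  Distance 5: (row=6, col=8), (row=7, col=7), (row=7, col=9), (row=8, col=6), (row=8, col=10), (row=9, col=5), (row=10, col=4), (row=11, col=3)
  Distance 6: (row=5, col=8), (row=6, col=7), (row=6, col=9), (row=7, col=6), (row=7, col=10), (row=8, col=5), (row=9, col=4), (row=10, col=3), (row=11, col=2)
  Distance 7: (row=4, col=8), (row=5, col=7), (row=5, col=9), (row=6, col=6), (row=6, col=10), (row=7, col=5), (row=8, col=4), (row=9, col=3), (row=10, col=2), (row=11, col=1)
  Distance 8: (row=3, col=8), (row=4, col=7), (row=4, col=9), (row=5, col=6), (row=5, col=10), (row=6, col=5), (row=7, col=4), (row=8, col=3), (row=9, col=2), (row=10, col=1), (row=11, col=0)
  Distance 9: (row=2, col=8), (row=3, col=7), (row=3, col=9), (row=4, col=6), (row=4, col=10), (row=5, col=5), (row=6, col=4), (row=7, col=3), (row=8, col=2), (row=9, col=1), (row=10, col=0)
  Distance 10: (row=1, col=8), (row=2, col=7), (row=2, col=9), (row=3, col=6), (row=3, col=10), (row=4, col=5), (row=5, col=4), (row=6, col=3), (row=7, col=2), (row=8, col=1), (row=9, col=0)
  Distance 11: (row=0, col=8), (row=1, col=7), (row=1, col=9), (row=2, col=6), (row=2, col=10), (row=3, col=5), (row=4, col=4), (row=5, col=3), (row=6, col=2), (row=7, col=1), (row=8, col=0)
  Distance 12: (row=0, col=7), (row=0, col=9), (row=1, col=6), (row=1, col=10), (row=2, col=5), (row=3, col=4), (row=4, col=3), (row=5, col=2), (row=6, col=1), (row=7, col=0)
  Distance 13: (row=0, col=6), (row=0, col=10), (row=1, col=5), (row=2, col=4), (row=3, col=3), (row=4, col=2), (row=5, col=1), (row=6, col=0)
  Distance 14: (row=0, col=5), (row=1, col=4), (row=2, col=3), (row=3, col=2), (row=4, col=1), (row=5, col=0)
  Distance 15: (row=0, col=4), (row=1, col=3), (row=2, col=2), (row=3, col=1), (row=4, col=0)
  Distance 16: (row=0, col=3), (row=1, col=2), (row=2, col=1), (row=3, col=0)
  Distance 17: (row=0, col=2), (row=1, col=1), (row=2, col=0)
  Distance 18: (row=0, col=1), (row=1, col=0)
  Distance 19: (row=0, col=0)
Total reachable: 132 (grid has 132 open cells total)

Answer: Reachable cells: 132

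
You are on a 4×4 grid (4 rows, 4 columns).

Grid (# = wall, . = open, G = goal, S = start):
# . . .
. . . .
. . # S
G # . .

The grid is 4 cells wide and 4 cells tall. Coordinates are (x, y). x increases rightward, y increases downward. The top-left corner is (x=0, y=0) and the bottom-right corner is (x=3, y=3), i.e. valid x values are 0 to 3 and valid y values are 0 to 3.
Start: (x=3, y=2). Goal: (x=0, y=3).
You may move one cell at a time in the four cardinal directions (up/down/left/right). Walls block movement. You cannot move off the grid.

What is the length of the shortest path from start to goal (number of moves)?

Answer: Shortest path length: 6

Derivation:
BFS from (x=3, y=2) until reaching (x=0, y=3):
  Distance 0: (x=3, y=2)
  Distance 1: (x=3, y=1), (x=3, y=3)
  Distance 2: (x=3, y=0), (x=2, y=1), (x=2, y=3)
  Distance 3: (x=2, y=0), (x=1, y=1)
  Distance 4: (x=1, y=0), (x=0, y=1), (x=1, y=2)
  Distance 5: (x=0, y=2)
  Distance 6: (x=0, y=3)  <- goal reached here
One shortest path (6 moves): (x=3, y=2) -> (x=3, y=1) -> (x=2, y=1) -> (x=1, y=1) -> (x=0, y=1) -> (x=0, y=2) -> (x=0, y=3)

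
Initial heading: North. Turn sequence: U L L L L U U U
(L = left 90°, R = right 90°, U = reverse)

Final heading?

Start: North
  U (U-turn (180°)) -> South
  L (left (90° counter-clockwise)) -> East
  L (left (90° counter-clockwise)) -> North
  L (left (90° counter-clockwise)) -> West
  L (left (90° counter-clockwise)) -> South
  U (U-turn (180°)) -> North
  U (U-turn (180°)) -> South
  U (U-turn (180°)) -> North
Final: North

Answer: Final heading: North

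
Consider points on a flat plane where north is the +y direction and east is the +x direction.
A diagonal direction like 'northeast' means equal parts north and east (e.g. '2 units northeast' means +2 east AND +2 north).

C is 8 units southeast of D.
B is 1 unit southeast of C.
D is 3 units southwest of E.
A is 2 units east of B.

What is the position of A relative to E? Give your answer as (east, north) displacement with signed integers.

Place E at the origin (east=0, north=0).
  D is 3 units southwest of E: delta (east=-3, north=-3); D at (east=-3, north=-3).
  C is 8 units southeast of D: delta (east=+8, north=-8); C at (east=5, north=-11).
  B is 1 unit southeast of C: delta (east=+1, north=-1); B at (east=6, north=-12).
  A is 2 units east of B: delta (east=+2, north=+0); A at (east=8, north=-12).
Therefore A relative to E: (east=8, north=-12).

Answer: A is at (east=8, north=-12) relative to E.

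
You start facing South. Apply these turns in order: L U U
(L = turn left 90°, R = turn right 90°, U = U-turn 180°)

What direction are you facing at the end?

Start: South
  L (left (90° counter-clockwise)) -> East
  U (U-turn (180°)) -> West
  U (U-turn (180°)) -> East
Final: East

Answer: Final heading: East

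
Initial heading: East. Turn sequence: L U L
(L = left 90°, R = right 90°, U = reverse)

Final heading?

Start: East
  L (left (90° counter-clockwise)) -> North
  U (U-turn (180°)) -> South
  L (left (90° counter-clockwise)) -> East
Final: East

Answer: Final heading: East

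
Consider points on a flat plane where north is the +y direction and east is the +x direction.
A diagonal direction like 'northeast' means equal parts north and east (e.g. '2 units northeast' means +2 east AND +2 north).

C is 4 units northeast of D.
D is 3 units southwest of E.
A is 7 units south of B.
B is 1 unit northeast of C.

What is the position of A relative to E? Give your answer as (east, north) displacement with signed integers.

Place E at the origin (east=0, north=0).
  D is 3 units southwest of E: delta (east=-3, north=-3); D at (east=-3, north=-3).
  C is 4 units northeast of D: delta (east=+4, north=+4); C at (east=1, north=1).
  B is 1 unit northeast of C: delta (east=+1, north=+1); B at (east=2, north=2).
  A is 7 units south of B: delta (east=+0, north=-7); A at (east=2, north=-5).
Therefore A relative to E: (east=2, north=-5).

Answer: A is at (east=2, north=-5) relative to E.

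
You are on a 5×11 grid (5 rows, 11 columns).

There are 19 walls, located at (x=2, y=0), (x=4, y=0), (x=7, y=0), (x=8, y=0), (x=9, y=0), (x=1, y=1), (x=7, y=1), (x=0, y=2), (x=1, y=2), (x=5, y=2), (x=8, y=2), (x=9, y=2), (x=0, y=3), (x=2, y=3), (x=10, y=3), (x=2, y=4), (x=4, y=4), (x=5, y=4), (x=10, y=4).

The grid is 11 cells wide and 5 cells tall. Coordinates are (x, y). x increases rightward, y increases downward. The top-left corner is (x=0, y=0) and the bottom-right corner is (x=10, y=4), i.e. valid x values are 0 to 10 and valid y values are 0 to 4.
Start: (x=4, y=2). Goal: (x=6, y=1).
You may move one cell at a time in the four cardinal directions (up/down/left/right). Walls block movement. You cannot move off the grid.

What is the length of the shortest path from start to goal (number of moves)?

BFS from (x=4, y=2) until reaching (x=6, y=1):
  Distance 0: (x=4, y=2)
  Distance 1: (x=4, y=1), (x=3, y=2), (x=4, y=3)
  Distance 2: (x=3, y=1), (x=5, y=1), (x=2, y=2), (x=3, y=3), (x=5, y=3)
  Distance 3: (x=3, y=0), (x=5, y=0), (x=2, y=1), (x=6, y=1), (x=6, y=3), (x=3, y=4)  <- goal reached here
One shortest path (3 moves): (x=4, y=2) -> (x=4, y=1) -> (x=5, y=1) -> (x=6, y=1)

Answer: Shortest path length: 3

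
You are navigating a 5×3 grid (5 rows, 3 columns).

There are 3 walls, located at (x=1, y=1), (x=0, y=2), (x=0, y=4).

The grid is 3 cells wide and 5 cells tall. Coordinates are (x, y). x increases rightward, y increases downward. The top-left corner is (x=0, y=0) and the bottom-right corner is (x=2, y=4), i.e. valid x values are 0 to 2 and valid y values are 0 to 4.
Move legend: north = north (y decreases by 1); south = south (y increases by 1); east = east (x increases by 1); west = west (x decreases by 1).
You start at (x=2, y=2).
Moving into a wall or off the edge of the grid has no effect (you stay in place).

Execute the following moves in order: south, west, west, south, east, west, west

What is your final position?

Start: (x=2, y=2)
  south (south): (x=2, y=2) -> (x=2, y=3)
  west (west): (x=2, y=3) -> (x=1, y=3)
  west (west): (x=1, y=3) -> (x=0, y=3)
  south (south): blocked, stay at (x=0, y=3)
  east (east): (x=0, y=3) -> (x=1, y=3)
  west (west): (x=1, y=3) -> (x=0, y=3)
  west (west): blocked, stay at (x=0, y=3)
Final: (x=0, y=3)

Answer: Final position: (x=0, y=3)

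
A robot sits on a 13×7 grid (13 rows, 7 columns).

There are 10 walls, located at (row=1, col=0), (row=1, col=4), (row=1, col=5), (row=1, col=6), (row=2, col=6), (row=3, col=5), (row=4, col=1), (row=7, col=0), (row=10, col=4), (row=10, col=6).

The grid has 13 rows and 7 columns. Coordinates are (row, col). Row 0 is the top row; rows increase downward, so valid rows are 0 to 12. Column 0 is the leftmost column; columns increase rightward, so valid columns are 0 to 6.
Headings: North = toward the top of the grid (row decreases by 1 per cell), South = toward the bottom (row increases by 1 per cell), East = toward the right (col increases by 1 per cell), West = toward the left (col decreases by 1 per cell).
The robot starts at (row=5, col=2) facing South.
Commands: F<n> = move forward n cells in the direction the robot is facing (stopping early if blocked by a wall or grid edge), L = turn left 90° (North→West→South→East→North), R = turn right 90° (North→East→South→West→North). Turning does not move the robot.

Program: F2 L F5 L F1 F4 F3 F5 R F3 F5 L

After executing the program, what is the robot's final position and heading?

Answer: Final position: (row=3, col=6), facing North

Derivation:
Start: (row=5, col=2), facing South
  F2: move forward 2, now at (row=7, col=2)
  L: turn left, now facing East
  F5: move forward 4/5 (blocked), now at (row=7, col=6)
  L: turn left, now facing North
  F1: move forward 1, now at (row=6, col=6)
  F4: move forward 3/4 (blocked), now at (row=3, col=6)
  F3: move forward 0/3 (blocked), now at (row=3, col=6)
  F5: move forward 0/5 (blocked), now at (row=3, col=6)
  R: turn right, now facing East
  F3: move forward 0/3 (blocked), now at (row=3, col=6)
  F5: move forward 0/5 (blocked), now at (row=3, col=6)
  L: turn left, now facing North
Final: (row=3, col=6), facing North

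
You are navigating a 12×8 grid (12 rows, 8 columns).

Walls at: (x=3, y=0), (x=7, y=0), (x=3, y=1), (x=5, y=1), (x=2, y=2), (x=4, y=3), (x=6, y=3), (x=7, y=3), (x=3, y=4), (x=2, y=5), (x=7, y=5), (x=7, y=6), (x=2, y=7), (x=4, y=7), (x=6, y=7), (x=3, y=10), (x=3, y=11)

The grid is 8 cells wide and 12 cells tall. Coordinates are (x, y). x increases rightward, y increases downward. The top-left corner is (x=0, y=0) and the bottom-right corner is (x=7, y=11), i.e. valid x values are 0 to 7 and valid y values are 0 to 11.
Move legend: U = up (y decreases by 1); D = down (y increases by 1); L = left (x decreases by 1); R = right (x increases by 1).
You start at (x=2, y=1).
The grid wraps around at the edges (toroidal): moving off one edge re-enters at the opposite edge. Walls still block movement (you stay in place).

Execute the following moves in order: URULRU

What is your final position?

Answer: Final position: (x=2, y=10)

Derivation:
Start: (x=2, y=1)
  U (up): (x=2, y=1) -> (x=2, y=0)
  R (right): blocked, stay at (x=2, y=0)
  U (up): (x=2, y=0) -> (x=2, y=11)
  L (left): (x=2, y=11) -> (x=1, y=11)
  R (right): (x=1, y=11) -> (x=2, y=11)
  U (up): (x=2, y=11) -> (x=2, y=10)
Final: (x=2, y=10)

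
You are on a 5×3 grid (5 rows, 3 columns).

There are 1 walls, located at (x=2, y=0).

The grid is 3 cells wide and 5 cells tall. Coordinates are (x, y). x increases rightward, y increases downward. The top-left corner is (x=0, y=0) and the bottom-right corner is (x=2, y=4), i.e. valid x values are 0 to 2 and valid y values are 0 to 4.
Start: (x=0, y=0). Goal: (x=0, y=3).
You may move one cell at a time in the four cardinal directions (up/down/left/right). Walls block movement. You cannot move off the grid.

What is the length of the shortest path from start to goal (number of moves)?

BFS from (x=0, y=0) until reaching (x=0, y=3):
  Distance 0: (x=0, y=0)
  Distance 1: (x=1, y=0), (x=0, y=1)
  Distance 2: (x=1, y=1), (x=0, y=2)
  Distance 3: (x=2, y=1), (x=1, y=2), (x=0, y=3)  <- goal reached here
One shortest path (3 moves): (x=0, y=0) -> (x=0, y=1) -> (x=0, y=2) -> (x=0, y=3)

Answer: Shortest path length: 3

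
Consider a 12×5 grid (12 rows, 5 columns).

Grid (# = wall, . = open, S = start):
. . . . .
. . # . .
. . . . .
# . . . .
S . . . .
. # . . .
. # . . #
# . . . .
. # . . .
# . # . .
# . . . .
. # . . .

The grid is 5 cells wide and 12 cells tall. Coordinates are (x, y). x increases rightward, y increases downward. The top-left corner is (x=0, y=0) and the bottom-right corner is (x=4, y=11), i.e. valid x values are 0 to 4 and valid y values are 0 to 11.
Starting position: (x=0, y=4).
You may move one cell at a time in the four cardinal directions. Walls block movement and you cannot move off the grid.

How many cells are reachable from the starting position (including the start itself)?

BFS flood-fill from (x=0, y=4):
  Distance 0: (x=0, y=4)
  Distance 1: (x=1, y=4), (x=0, y=5)
  Distance 2: (x=1, y=3), (x=2, y=4), (x=0, y=6)
  Distance 3: (x=1, y=2), (x=2, y=3), (x=3, y=4), (x=2, y=5)
  Distance 4: (x=1, y=1), (x=0, y=2), (x=2, y=2), (x=3, y=3), (x=4, y=4), (x=3, y=5), (x=2, y=6)
  Distance 5: (x=1, y=0), (x=0, y=1), (x=3, y=2), (x=4, y=3), (x=4, y=5), (x=3, y=6), (x=2, y=7)
  Distance 6: (x=0, y=0), (x=2, y=0), (x=3, y=1), (x=4, y=2), (x=1, y=7), (x=3, y=7), (x=2, y=8)
  Distance 7: (x=3, y=0), (x=4, y=1), (x=4, y=7), (x=3, y=8)
  Distance 8: (x=4, y=0), (x=4, y=8), (x=3, y=9)
  Distance 9: (x=4, y=9), (x=3, y=10)
  Distance 10: (x=2, y=10), (x=4, y=10), (x=3, y=11)
  Distance 11: (x=1, y=10), (x=2, y=11), (x=4, y=11)
  Distance 12: (x=1, y=9)
Total reachable: 47 (grid has 49 open cells total)

Answer: Reachable cells: 47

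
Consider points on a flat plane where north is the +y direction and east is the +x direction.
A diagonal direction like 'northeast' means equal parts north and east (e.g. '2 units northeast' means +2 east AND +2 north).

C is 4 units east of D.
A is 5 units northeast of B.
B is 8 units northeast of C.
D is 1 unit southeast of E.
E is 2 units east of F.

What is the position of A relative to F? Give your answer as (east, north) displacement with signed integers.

Place F at the origin (east=0, north=0).
  E is 2 units east of F: delta (east=+2, north=+0); E at (east=2, north=0).
  D is 1 unit southeast of E: delta (east=+1, north=-1); D at (east=3, north=-1).
  C is 4 units east of D: delta (east=+4, north=+0); C at (east=7, north=-1).
  B is 8 units northeast of C: delta (east=+8, north=+8); B at (east=15, north=7).
  A is 5 units northeast of B: delta (east=+5, north=+5); A at (east=20, north=12).
Therefore A relative to F: (east=20, north=12).

Answer: A is at (east=20, north=12) relative to F.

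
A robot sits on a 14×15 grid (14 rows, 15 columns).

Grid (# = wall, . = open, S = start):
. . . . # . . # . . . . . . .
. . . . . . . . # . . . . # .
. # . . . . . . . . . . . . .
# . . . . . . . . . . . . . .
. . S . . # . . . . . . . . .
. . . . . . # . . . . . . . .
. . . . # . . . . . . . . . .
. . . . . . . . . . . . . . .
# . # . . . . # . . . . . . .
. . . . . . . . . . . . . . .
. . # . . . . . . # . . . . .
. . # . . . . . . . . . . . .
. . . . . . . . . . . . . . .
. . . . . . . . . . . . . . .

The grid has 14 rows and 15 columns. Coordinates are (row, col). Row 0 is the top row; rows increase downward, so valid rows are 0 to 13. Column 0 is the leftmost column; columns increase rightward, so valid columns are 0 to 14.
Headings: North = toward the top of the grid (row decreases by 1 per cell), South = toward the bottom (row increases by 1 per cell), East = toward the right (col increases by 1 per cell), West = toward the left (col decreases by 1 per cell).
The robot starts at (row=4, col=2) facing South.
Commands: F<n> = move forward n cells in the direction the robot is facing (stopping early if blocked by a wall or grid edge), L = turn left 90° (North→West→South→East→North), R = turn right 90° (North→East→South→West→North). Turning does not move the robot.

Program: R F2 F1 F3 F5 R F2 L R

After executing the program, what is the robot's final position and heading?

Answer: Final position: (row=4, col=0), facing North

Derivation:
Start: (row=4, col=2), facing South
  R: turn right, now facing West
  F2: move forward 2, now at (row=4, col=0)
  F1: move forward 0/1 (blocked), now at (row=4, col=0)
  F3: move forward 0/3 (blocked), now at (row=4, col=0)
  F5: move forward 0/5 (blocked), now at (row=4, col=0)
  R: turn right, now facing North
  F2: move forward 0/2 (blocked), now at (row=4, col=0)
  L: turn left, now facing West
  R: turn right, now facing North
Final: (row=4, col=0), facing North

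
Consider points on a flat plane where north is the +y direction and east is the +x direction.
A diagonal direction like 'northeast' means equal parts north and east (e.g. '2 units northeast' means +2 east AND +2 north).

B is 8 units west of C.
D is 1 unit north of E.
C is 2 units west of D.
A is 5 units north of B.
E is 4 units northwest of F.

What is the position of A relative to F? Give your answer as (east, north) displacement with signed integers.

Place F at the origin (east=0, north=0).
  E is 4 units northwest of F: delta (east=-4, north=+4); E at (east=-4, north=4).
  D is 1 unit north of E: delta (east=+0, north=+1); D at (east=-4, north=5).
  C is 2 units west of D: delta (east=-2, north=+0); C at (east=-6, north=5).
  B is 8 units west of C: delta (east=-8, north=+0); B at (east=-14, north=5).
  A is 5 units north of B: delta (east=+0, north=+5); A at (east=-14, north=10).
Therefore A relative to F: (east=-14, north=10).

Answer: A is at (east=-14, north=10) relative to F.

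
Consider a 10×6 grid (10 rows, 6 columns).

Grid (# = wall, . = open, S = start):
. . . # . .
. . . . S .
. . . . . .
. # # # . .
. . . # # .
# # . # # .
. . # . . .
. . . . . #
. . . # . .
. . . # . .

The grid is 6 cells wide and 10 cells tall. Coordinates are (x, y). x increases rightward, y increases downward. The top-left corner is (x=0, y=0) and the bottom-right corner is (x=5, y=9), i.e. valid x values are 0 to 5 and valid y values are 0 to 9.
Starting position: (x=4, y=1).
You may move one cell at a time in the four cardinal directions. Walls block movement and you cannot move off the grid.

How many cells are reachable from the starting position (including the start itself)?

Answer: Reachable cells: 46

Derivation:
BFS flood-fill from (x=4, y=1):
  Distance 0: (x=4, y=1)
  Distance 1: (x=4, y=0), (x=3, y=1), (x=5, y=1), (x=4, y=2)
  Distance 2: (x=5, y=0), (x=2, y=1), (x=3, y=2), (x=5, y=2), (x=4, y=3)
  Distance 3: (x=2, y=0), (x=1, y=1), (x=2, y=2), (x=5, y=3)
  Distance 4: (x=1, y=0), (x=0, y=1), (x=1, y=2), (x=5, y=4)
  Distance 5: (x=0, y=0), (x=0, y=2), (x=5, y=5)
  Distance 6: (x=0, y=3), (x=5, y=6)
  Distance 7: (x=0, y=4), (x=4, y=6)
  Distance 8: (x=1, y=4), (x=3, y=6), (x=4, y=7)
  Distance 9: (x=2, y=4), (x=3, y=7), (x=4, y=8)
  Distance 10: (x=2, y=5), (x=2, y=7), (x=5, y=8), (x=4, y=9)
  Distance 11: (x=1, y=7), (x=2, y=8), (x=5, y=9)
  Distance 12: (x=1, y=6), (x=0, y=7), (x=1, y=8), (x=2, y=9)
  Distance 13: (x=0, y=6), (x=0, y=8), (x=1, y=9)
  Distance 14: (x=0, y=9)
Total reachable: 46 (grid has 46 open cells total)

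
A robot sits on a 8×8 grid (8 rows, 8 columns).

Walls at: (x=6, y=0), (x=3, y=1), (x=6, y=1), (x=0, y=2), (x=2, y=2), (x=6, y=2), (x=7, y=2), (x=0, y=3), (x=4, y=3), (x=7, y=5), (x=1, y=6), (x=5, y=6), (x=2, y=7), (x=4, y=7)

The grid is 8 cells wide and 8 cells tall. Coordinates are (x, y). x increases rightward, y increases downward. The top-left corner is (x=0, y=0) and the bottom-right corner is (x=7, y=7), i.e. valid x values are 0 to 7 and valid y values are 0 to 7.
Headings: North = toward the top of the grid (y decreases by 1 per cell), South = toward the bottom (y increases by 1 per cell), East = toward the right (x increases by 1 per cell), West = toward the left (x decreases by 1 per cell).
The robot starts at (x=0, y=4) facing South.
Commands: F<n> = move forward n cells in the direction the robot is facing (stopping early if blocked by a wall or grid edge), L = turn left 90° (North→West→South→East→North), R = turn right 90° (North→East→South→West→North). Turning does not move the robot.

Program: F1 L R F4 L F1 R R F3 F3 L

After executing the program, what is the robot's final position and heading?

Start: (x=0, y=4), facing South
  F1: move forward 1, now at (x=0, y=5)
  L: turn left, now facing East
  R: turn right, now facing South
  F4: move forward 2/4 (blocked), now at (x=0, y=7)
  L: turn left, now facing East
  F1: move forward 1, now at (x=1, y=7)
  R: turn right, now facing South
  R: turn right, now facing West
  F3: move forward 1/3 (blocked), now at (x=0, y=7)
  F3: move forward 0/3 (blocked), now at (x=0, y=7)
  L: turn left, now facing South
Final: (x=0, y=7), facing South

Answer: Final position: (x=0, y=7), facing South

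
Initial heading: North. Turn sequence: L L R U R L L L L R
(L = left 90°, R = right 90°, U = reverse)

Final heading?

Answer: Final heading: West

Derivation:
Start: North
  L (left (90° counter-clockwise)) -> West
  L (left (90° counter-clockwise)) -> South
  R (right (90° clockwise)) -> West
  U (U-turn (180°)) -> East
  R (right (90° clockwise)) -> South
  L (left (90° counter-clockwise)) -> East
  L (left (90° counter-clockwise)) -> North
  L (left (90° counter-clockwise)) -> West
  L (left (90° counter-clockwise)) -> South
  R (right (90° clockwise)) -> West
Final: West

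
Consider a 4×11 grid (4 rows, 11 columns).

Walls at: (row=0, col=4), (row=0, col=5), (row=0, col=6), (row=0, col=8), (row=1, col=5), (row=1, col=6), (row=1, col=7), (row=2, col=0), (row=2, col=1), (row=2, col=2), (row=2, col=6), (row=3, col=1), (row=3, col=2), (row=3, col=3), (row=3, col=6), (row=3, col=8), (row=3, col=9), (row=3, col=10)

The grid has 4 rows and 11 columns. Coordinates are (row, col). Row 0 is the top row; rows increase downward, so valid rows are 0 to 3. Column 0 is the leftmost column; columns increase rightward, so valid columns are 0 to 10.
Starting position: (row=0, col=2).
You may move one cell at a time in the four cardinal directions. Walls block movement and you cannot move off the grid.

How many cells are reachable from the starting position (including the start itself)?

BFS flood-fill from (row=0, col=2):
  Distance 0: (row=0, col=2)
  Distance 1: (row=0, col=1), (row=0, col=3), (row=1, col=2)
  Distance 2: (row=0, col=0), (row=1, col=1), (row=1, col=3)
  Distance 3: (row=1, col=0), (row=1, col=4), (row=2, col=3)
  Distance 4: (row=2, col=4)
  Distance 5: (row=2, col=5), (row=3, col=4)
  Distance 6: (row=3, col=5)
Total reachable: 14 (grid has 26 open cells total)

Answer: Reachable cells: 14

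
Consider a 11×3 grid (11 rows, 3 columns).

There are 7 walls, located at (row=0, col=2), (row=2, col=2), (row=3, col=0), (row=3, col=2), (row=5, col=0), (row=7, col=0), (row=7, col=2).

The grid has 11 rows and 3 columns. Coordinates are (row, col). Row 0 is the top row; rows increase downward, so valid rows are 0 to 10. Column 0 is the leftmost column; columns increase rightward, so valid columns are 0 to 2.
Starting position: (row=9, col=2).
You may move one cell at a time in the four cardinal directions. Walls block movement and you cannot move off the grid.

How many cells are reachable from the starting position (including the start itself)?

BFS flood-fill from (row=9, col=2):
  Distance 0: (row=9, col=2)
  Distance 1: (row=8, col=2), (row=9, col=1), (row=10, col=2)
  Distance 2: (row=8, col=1), (row=9, col=0), (row=10, col=1)
  Distance 3: (row=7, col=1), (row=8, col=0), (row=10, col=0)
  Distance 4: (row=6, col=1)
  Distance 5: (row=5, col=1), (row=6, col=0), (row=6, col=2)
  Distance 6: (row=4, col=1), (row=5, col=2)
  Distance 7: (row=3, col=1), (row=4, col=0), (row=4, col=2)
  Distance 8: (row=2, col=1)
  Distance 9: (row=1, col=1), (row=2, col=0)
  Distance 10: (row=0, col=1), (row=1, col=0), (row=1, col=2)
  Distance 11: (row=0, col=0)
Total reachable: 26 (grid has 26 open cells total)

Answer: Reachable cells: 26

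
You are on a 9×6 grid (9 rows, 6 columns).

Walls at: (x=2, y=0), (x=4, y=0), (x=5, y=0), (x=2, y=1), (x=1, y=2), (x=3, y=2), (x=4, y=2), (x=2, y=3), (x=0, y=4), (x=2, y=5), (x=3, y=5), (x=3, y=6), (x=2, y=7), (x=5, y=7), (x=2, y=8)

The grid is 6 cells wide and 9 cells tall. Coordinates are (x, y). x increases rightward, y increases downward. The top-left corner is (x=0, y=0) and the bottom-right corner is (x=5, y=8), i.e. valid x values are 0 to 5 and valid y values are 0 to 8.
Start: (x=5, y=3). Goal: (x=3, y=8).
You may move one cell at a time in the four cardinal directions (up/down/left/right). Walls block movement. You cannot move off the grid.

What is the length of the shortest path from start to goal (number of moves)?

Answer: Shortest path length: 7

Derivation:
BFS from (x=5, y=3) until reaching (x=3, y=8):
  Distance 0: (x=5, y=3)
  Distance 1: (x=5, y=2), (x=4, y=3), (x=5, y=4)
  Distance 2: (x=5, y=1), (x=3, y=3), (x=4, y=4), (x=5, y=5)
  Distance 3: (x=4, y=1), (x=3, y=4), (x=4, y=5), (x=5, y=6)
  Distance 4: (x=3, y=1), (x=2, y=4), (x=4, y=6)
  Distance 5: (x=3, y=0), (x=1, y=4), (x=4, y=7)
  Distance 6: (x=1, y=3), (x=1, y=5), (x=3, y=7), (x=4, y=8)
  Distance 7: (x=0, y=3), (x=0, y=5), (x=1, y=6), (x=3, y=8), (x=5, y=8)  <- goal reached here
One shortest path (7 moves): (x=5, y=3) -> (x=4, y=3) -> (x=4, y=4) -> (x=4, y=5) -> (x=4, y=6) -> (x=4, y=7) -> (x=3, y=7) -> (x=3, y=8)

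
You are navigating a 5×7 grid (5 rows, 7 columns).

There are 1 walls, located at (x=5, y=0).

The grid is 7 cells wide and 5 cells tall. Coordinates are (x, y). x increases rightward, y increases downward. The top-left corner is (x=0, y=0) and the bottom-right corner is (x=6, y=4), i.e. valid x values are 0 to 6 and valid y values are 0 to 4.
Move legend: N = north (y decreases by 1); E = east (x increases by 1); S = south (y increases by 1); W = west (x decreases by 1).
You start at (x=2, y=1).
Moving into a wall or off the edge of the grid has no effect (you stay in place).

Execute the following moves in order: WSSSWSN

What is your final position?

Answer: Final position: (x=0, y=3)

Derivation:
Start: (x=2, y=1)
  W (west): (x=2, y=1) -> (x=1, y=1)
  S (south): (x=1, y=1) -> (x=1, y=2)
  S (south): (x=1, y=2) -> (x=1, y=3)
  S (south): (x=1, y=3) -> (x=1, y=4)
  W (west): (x=1, y=4) -> (x=0, y=4)
  S (south): blocked, stay at (x=0, y=4)
  N (north): (x=0, y=4) -> (x=0, y=3)
Final: (x=0, y=3)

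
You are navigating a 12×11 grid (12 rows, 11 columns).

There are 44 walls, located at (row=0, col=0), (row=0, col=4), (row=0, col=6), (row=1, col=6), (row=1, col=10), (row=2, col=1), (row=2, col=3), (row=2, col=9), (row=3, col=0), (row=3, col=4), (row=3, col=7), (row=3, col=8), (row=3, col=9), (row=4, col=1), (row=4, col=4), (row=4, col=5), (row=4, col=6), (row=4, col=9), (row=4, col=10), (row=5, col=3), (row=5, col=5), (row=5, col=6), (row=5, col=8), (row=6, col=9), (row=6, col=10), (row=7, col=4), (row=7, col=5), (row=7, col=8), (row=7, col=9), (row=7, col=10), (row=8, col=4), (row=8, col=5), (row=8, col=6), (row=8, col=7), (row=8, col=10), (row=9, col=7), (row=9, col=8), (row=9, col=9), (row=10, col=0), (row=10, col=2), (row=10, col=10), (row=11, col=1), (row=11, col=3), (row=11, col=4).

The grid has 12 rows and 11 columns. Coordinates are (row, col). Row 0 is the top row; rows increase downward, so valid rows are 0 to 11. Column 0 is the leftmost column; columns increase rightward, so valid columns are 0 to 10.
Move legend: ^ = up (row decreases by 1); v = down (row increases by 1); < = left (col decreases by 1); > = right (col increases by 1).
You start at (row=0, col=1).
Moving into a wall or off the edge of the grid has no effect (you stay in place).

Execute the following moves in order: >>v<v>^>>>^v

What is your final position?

Answer: Final position: (row=1, col=5)

Derivation:
Start: (row=0, col=1)
  > (right): (row=0, col=1) -> (row=0, col=2)
  > (right): (row=0, col=2) -> (row=0, col=3)
  v (down): (row=0, col=3) -> (row=1, col=3)
  < (left): (row=1, col=3) -> (row=1, col=2)
  v (down): (row=1, col=2) -> (row=2, col=2)
  > (right): blocked, stay at (row=2, col=2)
  ^ (up): (row=2, col=2) -> (row=1, col=2)
  > (right): (row=1, col=2) -> (row=1, col=3)
  > (right): (row=1, col=3) -> (row=1, col=4)
  > (right): (row=1, col=4) -> (row=1, col=5)
  ^ (up): (row=1, col=5) -> (row=0, col=5)
  v (down): (row=0, col=5) -> (row=1, col=5)
Final: (row=1, col=5)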